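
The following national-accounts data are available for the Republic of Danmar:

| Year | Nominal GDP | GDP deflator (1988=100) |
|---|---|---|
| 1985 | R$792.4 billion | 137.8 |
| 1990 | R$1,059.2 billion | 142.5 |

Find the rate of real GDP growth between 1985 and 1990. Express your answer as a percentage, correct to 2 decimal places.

29.26%

Real GDP 1985 = 792.4 / 1.378 = 575.04.
Real GDP 1990 = 1059.2 / 1.425 = 743.30.
Real growth = 743.30 / 575.04 − 1 = 0.2926.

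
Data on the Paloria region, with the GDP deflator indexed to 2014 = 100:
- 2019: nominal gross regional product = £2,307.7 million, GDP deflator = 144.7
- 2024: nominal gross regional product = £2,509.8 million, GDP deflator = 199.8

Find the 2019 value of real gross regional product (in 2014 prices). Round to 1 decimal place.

£1,594.8 million

Real gross regional product = Nominal / (GDP deflator/100) = 2307.7 / 1.447 = 1594.82.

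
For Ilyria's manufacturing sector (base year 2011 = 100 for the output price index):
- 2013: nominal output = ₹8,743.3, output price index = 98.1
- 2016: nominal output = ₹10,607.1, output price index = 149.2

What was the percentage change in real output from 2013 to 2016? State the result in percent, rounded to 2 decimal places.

-20.23%

Real output 2013 = 8743.3 / 0.981 = 8912.64.
Real output 2016 = 10607.1 / 1.492 = 7109.32.
Real growth = 7109.32 / 8912.64 − 1 = -0.2023.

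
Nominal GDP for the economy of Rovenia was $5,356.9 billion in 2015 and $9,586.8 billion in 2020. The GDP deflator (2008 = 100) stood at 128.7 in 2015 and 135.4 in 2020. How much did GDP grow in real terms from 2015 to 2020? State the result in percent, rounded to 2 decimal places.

Deflate each year: 2015 → 5356.9/1.287 = 4162.32; 2020 → 9586.8/1.354 = 7080.35.
So real GDP changed by 7080.35/4162.32 − 1 = 0.7011, i.e. 70.11%.

70.11%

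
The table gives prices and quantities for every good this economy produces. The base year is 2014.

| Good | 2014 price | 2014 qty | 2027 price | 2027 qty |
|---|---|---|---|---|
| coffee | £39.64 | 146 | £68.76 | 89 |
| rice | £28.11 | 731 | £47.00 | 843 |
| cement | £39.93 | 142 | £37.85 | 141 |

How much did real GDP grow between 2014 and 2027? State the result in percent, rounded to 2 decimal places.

Real GDP 2014 = Nominal GDP 2014 = 39.64·146 + 28.11·731 + 39.93·142 = 32005.91.
Real GDP 2027 (at 2014 prices) = 39.64·89 + 28.11·843 + 39.93·141 = 32854.82.
Real growth = 32854.82/32005.91 − 1 = 0.0265.

2.65%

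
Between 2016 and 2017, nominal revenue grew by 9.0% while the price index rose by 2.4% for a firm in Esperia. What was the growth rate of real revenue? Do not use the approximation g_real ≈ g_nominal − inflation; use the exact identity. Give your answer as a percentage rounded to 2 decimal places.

(1 + g_nom) = (1 + g_real)(1 + π), so g_real = 1.0900 / 1.0240 − 1 = 0.06445.

6.45%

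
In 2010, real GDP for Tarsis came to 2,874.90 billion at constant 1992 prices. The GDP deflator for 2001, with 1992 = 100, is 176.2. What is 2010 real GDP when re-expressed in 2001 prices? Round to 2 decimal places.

Real GDP in 2001 prices = Real GDP in 1992 prices × (P_2001/P_1992) = 2874.90 × 1.762 = 5065.57.

5,065.57 billion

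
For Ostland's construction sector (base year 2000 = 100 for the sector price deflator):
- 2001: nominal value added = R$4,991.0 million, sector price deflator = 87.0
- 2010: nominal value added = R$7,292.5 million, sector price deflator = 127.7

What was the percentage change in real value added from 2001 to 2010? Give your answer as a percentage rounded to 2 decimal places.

Deflate each year: 2001 → 4991.0/0.870 = 5736.78; 2010 → 7292.5/1.277 = 5710.65.
So real value added changed by 5710.65/5736.78 − 1 = -0.0046, i.e. -0.46%.

-0.46%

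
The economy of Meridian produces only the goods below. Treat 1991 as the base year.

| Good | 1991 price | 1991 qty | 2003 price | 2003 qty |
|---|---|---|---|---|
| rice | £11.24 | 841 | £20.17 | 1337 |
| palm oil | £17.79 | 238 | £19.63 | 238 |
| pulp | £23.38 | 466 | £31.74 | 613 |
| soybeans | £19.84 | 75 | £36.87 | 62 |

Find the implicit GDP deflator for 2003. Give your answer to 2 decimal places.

153.29

Nominal GDP 2003 = 20.17·1337 + 19.63·238 + 31.74·613 + 36.87·62 = 53381.79.
Real GDP 2003 (at 1991 prices) = 11.24·1337 + 17.79·238 + 23.38·613 + 19.84·62 = 34823.92.
Deflator = Nominal/Real × 100 = 53381.79/34823.92 × 100 = 153.291.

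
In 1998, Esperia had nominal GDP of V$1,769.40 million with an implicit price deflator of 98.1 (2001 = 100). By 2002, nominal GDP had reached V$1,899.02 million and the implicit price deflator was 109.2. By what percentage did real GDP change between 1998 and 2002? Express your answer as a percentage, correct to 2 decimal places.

Real GDP 1998 = 1769.40 / 0.981 = 1803.67.
Real GDP 2002 = 1899.02 / 1.092 = 1739.03.
Real growth = 1739.03 / 1803.67 − 1 = -0.0358.

-3.58%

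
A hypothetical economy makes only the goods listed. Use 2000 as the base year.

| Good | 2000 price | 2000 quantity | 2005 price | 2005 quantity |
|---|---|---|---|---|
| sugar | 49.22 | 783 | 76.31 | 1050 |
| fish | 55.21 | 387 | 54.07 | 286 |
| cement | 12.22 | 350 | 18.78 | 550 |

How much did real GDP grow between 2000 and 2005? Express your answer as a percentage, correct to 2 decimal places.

15.60%

Real GDP 2000 = Nominal GDP 2000 = 49.22·783 + 55.21·387 + 12.22·350 = 64182.53.
Real GDP 2005 (at 2000 prices) = 49.22·1050 + 55.21·286 + 12.22·550 = 74192.06.
Real growth = 74192.06/64182.53 − 1 = 0.1560.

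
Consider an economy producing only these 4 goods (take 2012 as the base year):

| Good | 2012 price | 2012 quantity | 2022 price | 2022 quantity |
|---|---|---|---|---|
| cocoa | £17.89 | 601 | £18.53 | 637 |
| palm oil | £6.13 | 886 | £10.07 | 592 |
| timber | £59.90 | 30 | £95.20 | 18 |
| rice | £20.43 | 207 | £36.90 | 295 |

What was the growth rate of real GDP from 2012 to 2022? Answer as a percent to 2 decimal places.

-0.36%

Real GDP 2012 = Nominal GDP 2012 = 17.89·601 + 6.13·886 + 59.90·30 + 20.43·207 = 22209.08.
Real GDP 2022 (at 2012 prices) = 17.89·637 + 6.13·592 + 59.90·18 + 20.43·295 = 22129.94.
Real growth = 22129.94/22209.08 − 1 = -0.0036.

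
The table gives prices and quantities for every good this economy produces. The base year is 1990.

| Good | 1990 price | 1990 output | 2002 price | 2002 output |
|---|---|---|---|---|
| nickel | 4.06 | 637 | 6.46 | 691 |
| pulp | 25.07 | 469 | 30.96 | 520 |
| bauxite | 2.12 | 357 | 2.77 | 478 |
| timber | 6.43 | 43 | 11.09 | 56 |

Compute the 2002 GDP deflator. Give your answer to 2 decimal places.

130.75

Nominal GDP 2002 = 6.46·691 + 30.96·520 + 2.77·478 + 11.09·56 = 22508.16.
Real GDP 2002 (at 1990 prices) = 4.06·691 + 25.07·520 + 2.12·478 + 6.43·56 = 17215.30.
Deflator = Nominal/Real × 100 = 22508.16/17215.30 × 100 = 130.745.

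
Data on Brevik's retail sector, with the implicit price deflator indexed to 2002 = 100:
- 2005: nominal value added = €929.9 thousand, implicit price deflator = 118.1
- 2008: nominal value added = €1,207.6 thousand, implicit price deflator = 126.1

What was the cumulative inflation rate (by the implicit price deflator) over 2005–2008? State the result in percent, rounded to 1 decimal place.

Price-level change = 126.1 / 118.1 − 1 = 0.0677.

6.8%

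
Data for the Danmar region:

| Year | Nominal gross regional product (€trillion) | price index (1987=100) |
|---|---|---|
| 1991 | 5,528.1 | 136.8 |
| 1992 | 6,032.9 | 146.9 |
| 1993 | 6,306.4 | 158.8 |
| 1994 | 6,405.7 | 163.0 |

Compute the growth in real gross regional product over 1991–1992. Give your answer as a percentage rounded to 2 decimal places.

Real gross regional product 1991 = 5528.1/1.368 = 4041.01.
Real gross regional product 1992 = 6032.9/1.469 = 4106.81.
Change = 4106.81/4041.01 − 1 = 0.0163.

1.63%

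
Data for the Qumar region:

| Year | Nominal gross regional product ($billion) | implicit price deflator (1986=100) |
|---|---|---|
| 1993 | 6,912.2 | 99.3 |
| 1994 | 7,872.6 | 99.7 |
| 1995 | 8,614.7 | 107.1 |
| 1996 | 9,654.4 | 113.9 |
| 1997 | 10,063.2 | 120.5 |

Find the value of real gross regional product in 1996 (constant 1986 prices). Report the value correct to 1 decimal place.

Real gross regional product 1996 = 9654.4 / 1.139 = 8476.21.

$8,476.2 billion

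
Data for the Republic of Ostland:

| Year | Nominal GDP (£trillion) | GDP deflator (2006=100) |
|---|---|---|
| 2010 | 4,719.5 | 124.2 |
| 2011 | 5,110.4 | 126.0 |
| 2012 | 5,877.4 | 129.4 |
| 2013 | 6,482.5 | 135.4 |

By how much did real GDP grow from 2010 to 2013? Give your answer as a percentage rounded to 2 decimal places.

25.99%

Real GDP 2010 = 4719.5/1.242 = 3799.92.
Real GDP 2013 = 6482.5/1.354 = 4787.67.
Change = 4787.67/3799.92 − 1 = 0.2599.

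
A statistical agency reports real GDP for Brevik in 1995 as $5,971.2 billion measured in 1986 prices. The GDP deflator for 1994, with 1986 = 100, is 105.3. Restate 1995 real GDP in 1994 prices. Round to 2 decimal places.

$6,287.67 billion

Real GDP in 1994 prices = Real GDP in 1986 prices × (P_1994/P_1986) = 5971.2 × 1.053 = 6287.67.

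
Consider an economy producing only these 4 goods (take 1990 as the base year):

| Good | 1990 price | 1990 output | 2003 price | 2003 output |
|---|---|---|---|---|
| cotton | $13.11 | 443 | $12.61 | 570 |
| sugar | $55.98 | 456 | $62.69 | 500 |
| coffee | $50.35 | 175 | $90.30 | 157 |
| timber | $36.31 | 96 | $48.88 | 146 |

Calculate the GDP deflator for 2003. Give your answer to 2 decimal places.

122.97

Nominal GDP 2003 = 12.61·570 + 62.69·500 + 90.30·157 + 48.88·146 = 59846.28.
Real GDP 2003 (at 1990 prices) = 13.11·570 + 55.98·500 + 50.35·157 + 36.31·146 = 48668.91.
Deflator = Nominal/Real × 100 = 59846.28/48668.91 × 100 = 122.966.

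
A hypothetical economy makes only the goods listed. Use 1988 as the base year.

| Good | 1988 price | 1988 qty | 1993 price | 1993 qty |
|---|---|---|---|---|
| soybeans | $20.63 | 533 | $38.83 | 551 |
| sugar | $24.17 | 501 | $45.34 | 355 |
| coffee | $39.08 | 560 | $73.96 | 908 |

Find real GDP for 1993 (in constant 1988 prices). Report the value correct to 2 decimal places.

$55432.12

Real GDP 1993 = Σ (p_1988 × q_1993) = 20.63·551 + 24.17·355 + 39.08·908 = 55432.12.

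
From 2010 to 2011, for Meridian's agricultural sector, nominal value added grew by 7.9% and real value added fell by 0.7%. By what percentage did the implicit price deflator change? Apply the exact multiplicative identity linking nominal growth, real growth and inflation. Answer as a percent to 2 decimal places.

(1 + g_nom) = (1 + g_real)(1 + π), so π = 1.0790 / 0.9930 − 1 = 0.08661.

8.66%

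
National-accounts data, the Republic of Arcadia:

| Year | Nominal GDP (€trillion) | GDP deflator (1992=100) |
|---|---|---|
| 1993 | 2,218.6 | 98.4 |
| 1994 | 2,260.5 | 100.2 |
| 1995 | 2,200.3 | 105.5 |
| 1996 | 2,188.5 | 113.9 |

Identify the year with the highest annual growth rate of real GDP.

1994: real = 2260.5/1.002 = 2255.99; growth vs 1993 (2254.67) = 0.06%.
1995: real = 2200.3/1.055 = 2085.59; growth vs 1994 (2255.99) = -7.55%.
1996: real = 2188.5/1.139 = 1921.42; growth vs 1995 (2085.59) = -7.87%.

1994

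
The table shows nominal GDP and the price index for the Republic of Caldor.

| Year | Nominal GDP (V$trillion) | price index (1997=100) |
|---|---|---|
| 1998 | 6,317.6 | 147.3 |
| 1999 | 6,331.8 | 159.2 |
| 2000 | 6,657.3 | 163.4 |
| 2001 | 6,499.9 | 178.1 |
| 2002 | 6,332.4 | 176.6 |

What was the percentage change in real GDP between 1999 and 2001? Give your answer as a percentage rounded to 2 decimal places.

-8.24%

Real GDP 1999 = 6331.8/1.592 = 3977.26.
Real GDP 2001 = 6499.9/1.781 = 3649.58.
Change = 3649.58/3977.26 − 1 = -0.0824.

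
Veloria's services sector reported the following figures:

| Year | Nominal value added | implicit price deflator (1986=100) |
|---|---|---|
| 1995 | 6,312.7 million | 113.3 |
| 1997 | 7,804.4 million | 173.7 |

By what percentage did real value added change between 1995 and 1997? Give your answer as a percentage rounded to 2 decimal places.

-19.36%

Deflate each year: 1995 → 6312.7/1.133 = 5571.67; 1997 → 7804.4/1.737 = 4493.03.
So real value added changed by 4493.03/5571.67 − 1 = -0.1936, i.e. -19.36%.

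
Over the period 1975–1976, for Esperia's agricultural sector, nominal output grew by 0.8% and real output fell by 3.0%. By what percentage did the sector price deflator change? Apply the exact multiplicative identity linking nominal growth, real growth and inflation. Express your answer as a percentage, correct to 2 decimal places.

(1 + g_nom) = (1 + g_real)(1 + π), so π = 1.0080 / 0.9700 − 1 = 0.03918.

3.92%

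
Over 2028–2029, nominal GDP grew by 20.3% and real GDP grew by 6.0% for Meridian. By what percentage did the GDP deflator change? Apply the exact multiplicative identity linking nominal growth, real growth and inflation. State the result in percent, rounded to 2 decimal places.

(1 + g_nom) = (1 + g_real)(1 + π), so π = 1.2030 / 1.0600 − 1 = 0.13491.

13.49%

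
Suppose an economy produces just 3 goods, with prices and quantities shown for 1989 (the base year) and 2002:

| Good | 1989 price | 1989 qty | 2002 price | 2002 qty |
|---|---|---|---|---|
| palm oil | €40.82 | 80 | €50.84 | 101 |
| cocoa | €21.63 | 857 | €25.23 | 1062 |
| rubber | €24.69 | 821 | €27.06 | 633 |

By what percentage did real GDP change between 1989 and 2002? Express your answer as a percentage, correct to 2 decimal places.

1.54%

Real GDP 1989 = Nominal GDP 1989 = 40.82·80 + 21.63·857 + 24.69·821 = 42073.00.
Real GDP 2002 (at 1989 prices) = 40.82·101 + 21.63·1062 + 24.69·633 = 42722.65.
Real growth = 42722.65/42073.00 − 1 = 0.0154.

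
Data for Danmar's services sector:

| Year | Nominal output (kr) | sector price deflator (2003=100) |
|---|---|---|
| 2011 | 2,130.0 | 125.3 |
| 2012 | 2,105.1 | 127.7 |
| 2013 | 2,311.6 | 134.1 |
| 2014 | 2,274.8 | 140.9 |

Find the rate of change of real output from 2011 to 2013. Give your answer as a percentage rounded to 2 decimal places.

Real output 2011 = 2130.0/1.253 = 1699.92.
Real output 2013 = 2311.6/1.341 = 1723.79.
Change = 1723.79/1699.92 − 1 = 0.0140.

1.40%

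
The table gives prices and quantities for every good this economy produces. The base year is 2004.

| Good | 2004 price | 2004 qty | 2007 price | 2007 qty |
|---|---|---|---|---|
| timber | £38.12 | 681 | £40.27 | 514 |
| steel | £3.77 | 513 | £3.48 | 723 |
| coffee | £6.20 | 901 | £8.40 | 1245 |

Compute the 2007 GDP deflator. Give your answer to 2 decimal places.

112.10

Nominal GDP 2007 = 40.27·514 + 3.48·723 + 8.40·1245 = 33672.82.
Real GDP 2007 (at 2004 prices) = 38.12·514 + 3.77·723 + 6.20·1245 = 30038.39.
Deflator = Nominal/Real × 100 = 33672.82/30038.39 × 100 = 112.099.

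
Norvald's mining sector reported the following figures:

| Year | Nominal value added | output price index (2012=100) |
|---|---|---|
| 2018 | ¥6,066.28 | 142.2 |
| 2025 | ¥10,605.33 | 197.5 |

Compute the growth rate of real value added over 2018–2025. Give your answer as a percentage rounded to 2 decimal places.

Deflate each year: 2018 → 6066.28/1.422 = 4266.02; 2025 → 10605.33/1.975 = 5369.79.
So real value added changed by 5369.79/4266.02 − 1 = 0.2587, i.e. 25.87%.

25.87%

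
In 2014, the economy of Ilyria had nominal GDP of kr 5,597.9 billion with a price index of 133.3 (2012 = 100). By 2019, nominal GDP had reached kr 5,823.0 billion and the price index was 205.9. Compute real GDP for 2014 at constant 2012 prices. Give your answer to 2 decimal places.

Real GDP = Nominal / (price index/100) = 5597.9 / 1.333 = 4199.47.

kr 4,199.47 billion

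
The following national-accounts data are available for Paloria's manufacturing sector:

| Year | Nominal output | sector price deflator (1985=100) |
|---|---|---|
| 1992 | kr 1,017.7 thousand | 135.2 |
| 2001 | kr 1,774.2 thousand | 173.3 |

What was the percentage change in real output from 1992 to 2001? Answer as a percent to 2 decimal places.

Real output 1992 = 1017.7 / 1.352 = 752.74.
Real output 2001 = 1774.2 / 1.733 = 1023.77.
Real growth = 1023.77 / 752.74 − 1 = 0.3601.

36.01%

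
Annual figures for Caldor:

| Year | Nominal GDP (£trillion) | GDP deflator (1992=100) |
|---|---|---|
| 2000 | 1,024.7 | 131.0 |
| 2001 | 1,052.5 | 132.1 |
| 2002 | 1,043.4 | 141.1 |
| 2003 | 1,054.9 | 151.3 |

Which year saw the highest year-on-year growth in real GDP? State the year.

2001: real = 1052.5/1.321 = 796.74; growth vs 2000 (782.21) = 1.86%.
2002: real = 1043.4/1.411 = 739.48; growth vs 2001 (796.74) = -7.19%.
2003: real = 1054.9/1.513 = 697.22; growth vs 2002 (739.48) = -5.71%.

2001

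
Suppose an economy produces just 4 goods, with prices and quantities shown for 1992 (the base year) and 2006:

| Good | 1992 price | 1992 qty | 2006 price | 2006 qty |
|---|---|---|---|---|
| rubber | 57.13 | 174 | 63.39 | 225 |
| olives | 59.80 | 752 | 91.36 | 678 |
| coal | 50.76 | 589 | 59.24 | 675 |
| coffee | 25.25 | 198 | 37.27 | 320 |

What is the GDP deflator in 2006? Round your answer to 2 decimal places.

Nominal GDP 2006 = 63.39·225 + 91.36·678 + 59.24·675 + 37.27·320 = 128118.23.
Real GDP 2006 (at 1992 prices) = 57.13·225 + 59.80·678 + 50.76·675 + 25.25·320 = 95741.65.
Deflator = Nominal/Real × 100 = 128118.23/95741.65 × 100 = 133.817.

133.82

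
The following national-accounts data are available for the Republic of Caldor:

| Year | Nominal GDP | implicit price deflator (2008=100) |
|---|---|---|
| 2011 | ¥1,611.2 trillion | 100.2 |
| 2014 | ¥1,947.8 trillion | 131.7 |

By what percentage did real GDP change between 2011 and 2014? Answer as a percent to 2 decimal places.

-8.02%

Deflate each year: 2011 → 1611.2/1.002 = 1607.98; 2014 → 1947.8/1.317 = 1478.97.
So real GDP changed by 1478.97/1607.98 − 1 = -0.0802, i.e. -8.02%.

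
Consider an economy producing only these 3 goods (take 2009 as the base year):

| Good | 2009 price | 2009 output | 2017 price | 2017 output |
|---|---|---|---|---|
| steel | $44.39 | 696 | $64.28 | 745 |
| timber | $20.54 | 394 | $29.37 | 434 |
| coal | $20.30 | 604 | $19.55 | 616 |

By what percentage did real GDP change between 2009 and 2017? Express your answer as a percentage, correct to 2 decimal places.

Real GDP 2009 = Nominal GDP 2009 = 44.39·696 + 20.54·394 + 20.30·604 = 51249.40.
Real GDP 2017 (at 2009 prices) = 44.39·745 + 20.54·434 + 20.30·616 = 54489.71.
Real growth = 54489.71/51249.40 − 1 = 0.0632.

6.32%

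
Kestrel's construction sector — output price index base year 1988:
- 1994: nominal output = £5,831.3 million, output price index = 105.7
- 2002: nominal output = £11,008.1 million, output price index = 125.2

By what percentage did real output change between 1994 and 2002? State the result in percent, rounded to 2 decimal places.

Real output 1994 = 5831.3 / 1.057 = 5516.84.
Real output 2002 = 11008.1 / 1.252 = 8792.41.
Real growth = 8792.41 / 5516.84 − 1 = 0.5937.

59.37%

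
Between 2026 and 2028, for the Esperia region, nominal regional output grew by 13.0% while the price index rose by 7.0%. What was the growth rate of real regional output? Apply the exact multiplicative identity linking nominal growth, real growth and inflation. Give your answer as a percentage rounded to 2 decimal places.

(1 + g_nom) = (1 + g_real)(1 + π), so g_real = 1.1300 / 1.0700 − 1 = 0.05607.

5.61%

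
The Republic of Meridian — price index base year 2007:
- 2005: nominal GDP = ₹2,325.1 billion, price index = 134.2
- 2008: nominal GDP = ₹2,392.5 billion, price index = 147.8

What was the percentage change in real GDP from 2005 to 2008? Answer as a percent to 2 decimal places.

-6.57%

Real GDP 2005 = 2325.1 / 1.342 = 1732.56.
Real GDP 2008 = 2392.5 / 1.478 = 1618.74.
Real growth = 1618.74 / 1732.56 − 1 = -0.0657.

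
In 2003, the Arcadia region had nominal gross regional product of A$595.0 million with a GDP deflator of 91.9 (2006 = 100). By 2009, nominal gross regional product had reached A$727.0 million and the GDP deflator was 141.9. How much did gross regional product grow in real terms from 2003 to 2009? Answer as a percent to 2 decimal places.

-20.87%

Deflate each year: 2003 → 595.0/0.919 = 647.44; 2009 → 727.0/1.419 = 512.33.
So real gross regional product changed by 512.33/647.44 − 1 = -0.2087, i.e. -20.87%.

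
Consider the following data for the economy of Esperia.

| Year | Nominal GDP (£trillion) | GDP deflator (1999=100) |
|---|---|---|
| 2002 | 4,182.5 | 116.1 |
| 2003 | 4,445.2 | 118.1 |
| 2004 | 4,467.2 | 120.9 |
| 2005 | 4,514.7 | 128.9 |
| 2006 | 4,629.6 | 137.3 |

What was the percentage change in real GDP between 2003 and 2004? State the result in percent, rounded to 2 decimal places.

Real GDP 2003 = 4445.2/1.181 = 3763.93.
Real GDP 2004 = 4467.2/1.209 = 3694.95.
Change = 3694.95/3763.93 − 1 = -0.0183.

-1.83%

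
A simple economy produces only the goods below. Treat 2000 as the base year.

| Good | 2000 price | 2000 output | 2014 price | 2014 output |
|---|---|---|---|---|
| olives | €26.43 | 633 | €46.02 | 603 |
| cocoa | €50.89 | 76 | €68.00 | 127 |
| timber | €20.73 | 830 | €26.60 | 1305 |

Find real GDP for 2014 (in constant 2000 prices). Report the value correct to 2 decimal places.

€49452.97

Real GDP 2014 = Σ (p_2000 × q_2014) = 26.43·603 + 50.89·127 + 20.73·1305 = 49452.97.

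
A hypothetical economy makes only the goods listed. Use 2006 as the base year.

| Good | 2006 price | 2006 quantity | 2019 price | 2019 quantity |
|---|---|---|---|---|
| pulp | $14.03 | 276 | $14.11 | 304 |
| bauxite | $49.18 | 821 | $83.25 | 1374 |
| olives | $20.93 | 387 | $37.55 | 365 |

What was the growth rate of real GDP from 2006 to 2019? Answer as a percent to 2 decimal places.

51.82%

Real GDP 2006 = Nominal GDP 2006 = 14.03·276 + 49.18·821 + 20.93·387 = 52348.97.
Real GDP 2019 (at 2006 prices) = 14.03·304 + 49.18·1374 + 20.93·365 = 79477.89.
Real growth = 79477.89/52348.97 − 1 = 0.5182.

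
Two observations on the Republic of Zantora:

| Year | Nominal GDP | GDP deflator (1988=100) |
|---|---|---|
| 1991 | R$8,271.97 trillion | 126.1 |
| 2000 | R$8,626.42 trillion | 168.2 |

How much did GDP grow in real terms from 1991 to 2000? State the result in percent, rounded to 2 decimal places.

Real GDP 1991 = 8271.97 / 1.261 = 6559.85.
Real GDP 2000 = 8626.42 / 1.682 = 5128.67.
Real growth = 5128.67 / 6559.85 − 1 = -0.2182.

-21.82%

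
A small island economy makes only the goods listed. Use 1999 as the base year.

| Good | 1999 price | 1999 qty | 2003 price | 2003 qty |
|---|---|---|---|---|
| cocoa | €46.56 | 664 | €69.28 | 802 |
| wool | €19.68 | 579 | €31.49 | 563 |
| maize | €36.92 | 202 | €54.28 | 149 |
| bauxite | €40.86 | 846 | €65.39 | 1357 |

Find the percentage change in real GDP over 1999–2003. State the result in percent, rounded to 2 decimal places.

Real GDP 1999 = Nominal GDP 1999 = 46.56·664 + 19.68·579 + 36.92·202 + 40.86·846 = 84335.96.
Real GDP 2003 (at 1999 prices) = 46.56·802 + 19.68·563 + 36.92·149 + 40.86·1357 = 109369.06.
Real growth = 109369.06/84335.96 − 1 = 0.2968.

29.68%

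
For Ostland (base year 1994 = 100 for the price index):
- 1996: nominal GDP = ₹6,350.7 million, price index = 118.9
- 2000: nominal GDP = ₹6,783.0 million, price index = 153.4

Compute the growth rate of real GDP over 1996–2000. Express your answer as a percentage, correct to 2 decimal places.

-17.21%

Deflate each year: 1996 → 6350.7/1.189 = 5341.21; 2000 → 6783.0/1.534 = 4421.77.
So real GDP changed by 4421.77/5341.21 − 1 = -0.1721, i.e. -17.21%.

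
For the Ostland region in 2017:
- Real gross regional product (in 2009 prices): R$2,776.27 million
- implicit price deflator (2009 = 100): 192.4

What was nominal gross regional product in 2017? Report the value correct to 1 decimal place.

R$5,341.5 million

Nominal gross regional product = Real × (implicit price deflator/100) = 2776.27 × 1.924 = 5341.54.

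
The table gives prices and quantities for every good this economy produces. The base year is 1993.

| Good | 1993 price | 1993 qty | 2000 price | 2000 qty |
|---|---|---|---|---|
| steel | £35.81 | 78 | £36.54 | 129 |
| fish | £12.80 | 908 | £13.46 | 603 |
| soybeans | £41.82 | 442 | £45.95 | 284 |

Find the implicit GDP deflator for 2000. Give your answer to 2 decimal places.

106.88

Nominal GDP 2000 = 36.54·129 + 13.46·603 + 45.95·284 = 25879.84.
Real GDP 2000 (at 1993 prices) = 35.81·129 + 12.80·603 + 41.82·284 = 24214.77.
Deflator = Nominal/Real × 100 = 25879.84/24214.77 × 100 = 106.876.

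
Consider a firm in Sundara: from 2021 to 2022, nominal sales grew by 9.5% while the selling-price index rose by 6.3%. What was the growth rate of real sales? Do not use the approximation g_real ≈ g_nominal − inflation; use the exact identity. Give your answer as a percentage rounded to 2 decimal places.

3.01%

(1 + g_nom) = (1 + g_real)(1 + π), so g_real = 1.0950 / 1.0630 − 1 = 0.03010.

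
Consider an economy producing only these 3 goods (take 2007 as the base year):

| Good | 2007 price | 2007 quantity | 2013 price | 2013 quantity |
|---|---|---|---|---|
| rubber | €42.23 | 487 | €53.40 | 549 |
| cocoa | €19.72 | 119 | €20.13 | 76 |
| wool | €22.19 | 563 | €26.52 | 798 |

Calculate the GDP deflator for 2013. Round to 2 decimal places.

Nominal GDP 2013 = 53.40·549 + 20.13·76 + 26.52·798 = 52009.44.
Real GDP 2013 (at 2007 prices) = 42.23·549 + 19.72·76 + 22.19·798 = 42390.61.
Deflator = Nominal/Real × 100 = 52009.44/42390.61 × 100 = 122.691.

122.69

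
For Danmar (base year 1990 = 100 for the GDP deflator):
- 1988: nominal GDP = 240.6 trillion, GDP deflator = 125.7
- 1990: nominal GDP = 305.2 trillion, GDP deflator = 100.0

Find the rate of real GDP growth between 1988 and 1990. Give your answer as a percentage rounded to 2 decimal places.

Deflate each year: 1988 → 240.6/1.257 = 191.41; 1990 → 305.2/1.000 = 305.20.
So real GDP changed by 305.20/191.41 − 1 = 0.5945, i.e. 59.45%.

59.45%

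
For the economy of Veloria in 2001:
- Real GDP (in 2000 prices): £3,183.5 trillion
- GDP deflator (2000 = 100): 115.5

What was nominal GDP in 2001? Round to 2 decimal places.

£3,676.94 trillion

Nominal GDP = Real × (GDP deflator/100) = 3183.5 × 1.155 = 3676.94.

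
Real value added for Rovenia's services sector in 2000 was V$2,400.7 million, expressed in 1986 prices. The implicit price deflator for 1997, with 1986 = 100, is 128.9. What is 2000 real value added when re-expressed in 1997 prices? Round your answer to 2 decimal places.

V$3,094.50 million

Real value added in 1997 prices = Real value added in 1986 prices × (P_1997/P_1986) = 2400.7 × 1.289 = 3094.50.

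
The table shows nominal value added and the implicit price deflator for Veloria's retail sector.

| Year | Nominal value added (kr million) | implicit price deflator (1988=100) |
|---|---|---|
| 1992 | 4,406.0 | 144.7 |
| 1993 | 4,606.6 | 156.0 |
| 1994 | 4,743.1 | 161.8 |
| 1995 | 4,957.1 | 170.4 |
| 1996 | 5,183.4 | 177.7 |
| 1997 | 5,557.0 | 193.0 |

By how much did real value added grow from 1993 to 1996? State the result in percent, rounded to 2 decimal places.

Real value added 1993 = 4606.6/1.560 = 2952.95.
Real value added 1996 = 5183.4/1.777 = 2916.94.
Change = 2916.94/2952.95 − 1 = -0.0122.

-1.22%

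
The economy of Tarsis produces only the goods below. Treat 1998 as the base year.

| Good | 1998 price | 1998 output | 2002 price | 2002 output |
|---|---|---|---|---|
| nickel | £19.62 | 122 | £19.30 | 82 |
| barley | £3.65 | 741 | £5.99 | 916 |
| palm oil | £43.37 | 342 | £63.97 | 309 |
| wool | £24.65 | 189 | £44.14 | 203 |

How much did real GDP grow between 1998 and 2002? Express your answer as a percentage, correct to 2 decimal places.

Real GDP 1998 = Nominal GDP 1998 = 19.62·122 + 3.65·741 + 43.37·342 + 24.65·189 = 24589.68.
Real GDP 2002 (at 1998 prices) = 19.62·82 + 3.65·916 + 43.37·309 + 24.65·203 = 23357.52.
Real growth = 23357.52/24589.68 − 1 = -0.0501.

-5.01%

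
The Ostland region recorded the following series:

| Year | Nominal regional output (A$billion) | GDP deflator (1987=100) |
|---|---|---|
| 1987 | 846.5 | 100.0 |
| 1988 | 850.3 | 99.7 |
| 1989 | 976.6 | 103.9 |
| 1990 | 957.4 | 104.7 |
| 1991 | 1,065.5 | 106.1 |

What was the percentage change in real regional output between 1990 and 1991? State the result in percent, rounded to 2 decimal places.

9.82%

Real regional output 1990 = 957.4/1.047 = 914.42.
Real regional output 1991 = 1065.5/1.061 = 1004.24.
Change = 1004.24/914.42 − 1 = 0.0982.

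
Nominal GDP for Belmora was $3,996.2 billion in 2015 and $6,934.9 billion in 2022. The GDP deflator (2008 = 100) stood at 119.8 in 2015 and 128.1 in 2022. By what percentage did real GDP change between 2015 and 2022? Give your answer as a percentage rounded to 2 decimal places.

62.29%

Deflate each year: 2015 → 3996.2/1.198 = 3335.73; 2022 → 6934.9/1.281 = 5413.66.
So real GDP changed by 5413.66/3335.73 − 1 = 0.6229, i.e. 62.29%.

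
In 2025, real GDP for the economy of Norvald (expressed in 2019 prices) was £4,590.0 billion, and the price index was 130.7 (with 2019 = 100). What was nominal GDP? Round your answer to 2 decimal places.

£5,999.13 billion

Nominal GDP = Real × (price index/100) = 4590.0 × 1.307 = 5999.13.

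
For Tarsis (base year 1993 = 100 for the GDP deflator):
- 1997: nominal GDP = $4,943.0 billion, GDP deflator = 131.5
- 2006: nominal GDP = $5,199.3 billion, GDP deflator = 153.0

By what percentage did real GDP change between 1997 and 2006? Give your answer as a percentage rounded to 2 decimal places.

-9.60%

Deflate each year: 1997 → 4943.0/1.315 = 3758.94; 2006 → 5199.3/1.530 = 3398.24.
So real GDP changed by 3398.24/3758.94 − 1 = -0.0960, i.e. -9.60%.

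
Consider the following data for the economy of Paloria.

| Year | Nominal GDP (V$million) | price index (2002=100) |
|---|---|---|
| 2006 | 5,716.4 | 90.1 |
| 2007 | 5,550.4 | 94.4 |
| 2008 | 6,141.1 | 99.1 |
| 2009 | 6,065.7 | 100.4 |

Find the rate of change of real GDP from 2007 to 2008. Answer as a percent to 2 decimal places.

5.40%

Real GDP 2007 = 5550.4/0.944 = 5879.66.
Real GDP 2008 = 6141.1/0.991 = 6196.87.
Change = 6196.87/5879.66 − 1 = 0.0540.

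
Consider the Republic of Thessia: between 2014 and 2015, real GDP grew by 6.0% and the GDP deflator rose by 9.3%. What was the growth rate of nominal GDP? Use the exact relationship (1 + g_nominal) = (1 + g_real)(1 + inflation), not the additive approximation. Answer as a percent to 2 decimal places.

(1 + g_nom) = (1 + g_real)(1 + π) = 1.0600 × 1.0930 = 1.15858.

15.86%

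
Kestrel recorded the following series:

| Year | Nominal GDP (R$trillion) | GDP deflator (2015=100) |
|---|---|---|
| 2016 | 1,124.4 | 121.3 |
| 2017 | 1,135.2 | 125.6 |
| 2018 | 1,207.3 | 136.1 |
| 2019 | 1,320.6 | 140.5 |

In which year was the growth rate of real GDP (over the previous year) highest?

2019

2017: real = 1135.2/1.256 = 903.82; growth vs 2016 (926.96) = -2.50%.
2018: real = 1207.3/1.361 = 887.07; growth vs 2017 (903.82) = -1.85%.
2019: real = 1320.6/1.405 = 939.93; growth vs 2018 (887.07) = 5.96%.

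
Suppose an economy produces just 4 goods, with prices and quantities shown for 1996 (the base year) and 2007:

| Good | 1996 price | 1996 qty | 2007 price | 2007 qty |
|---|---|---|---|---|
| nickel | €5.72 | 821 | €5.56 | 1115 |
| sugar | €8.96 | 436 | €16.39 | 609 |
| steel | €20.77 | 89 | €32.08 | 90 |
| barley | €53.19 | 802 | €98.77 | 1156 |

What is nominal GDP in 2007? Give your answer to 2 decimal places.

€133246.23

Nominal GDP 2007 = Σ (p_2007 × q_2007) = 5.56·1115 + 16.39·609 + 32.08·90 + 98.77·1156 = 133246.23.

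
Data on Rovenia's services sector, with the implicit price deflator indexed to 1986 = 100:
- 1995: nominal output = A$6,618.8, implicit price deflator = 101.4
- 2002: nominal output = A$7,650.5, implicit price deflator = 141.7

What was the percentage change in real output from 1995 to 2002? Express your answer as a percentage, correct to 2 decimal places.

-17.29%

Real output 1995 = 6618.8 / 1.014 = 6527.42.
Real output 2002 = 7650.5 / 1.417 = 5399.08.
Real growth = 5399.08 / 6527.42 − 1 = -0.1729.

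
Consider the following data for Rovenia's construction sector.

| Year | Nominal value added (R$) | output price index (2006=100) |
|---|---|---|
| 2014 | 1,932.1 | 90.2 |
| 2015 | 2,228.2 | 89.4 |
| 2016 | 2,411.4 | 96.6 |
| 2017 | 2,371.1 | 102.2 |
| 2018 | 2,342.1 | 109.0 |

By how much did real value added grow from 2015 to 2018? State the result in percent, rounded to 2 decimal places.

-13.79%

Real value added 2015 = 2228.2/0.894 = 2492.39.
Real value added 2018 = 2342.1/1.090 = 2148.72.
Change = 2148.72/2492.39 − 1 = -0.1379.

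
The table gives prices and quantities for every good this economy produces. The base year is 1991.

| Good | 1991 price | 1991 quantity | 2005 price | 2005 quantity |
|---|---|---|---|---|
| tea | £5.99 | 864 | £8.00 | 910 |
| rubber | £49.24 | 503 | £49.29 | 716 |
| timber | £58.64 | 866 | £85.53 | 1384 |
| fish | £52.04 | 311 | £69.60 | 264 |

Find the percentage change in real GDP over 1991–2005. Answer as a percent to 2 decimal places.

39.93%

Real GDP 1991 = Nominal GDP 1991 = 5.99·864 + 49.24·503 + 58.64·866 + 52.04·311 = 96909.76.
Real GDP 2005 (at 1991 prices) = 5.99·910 + 49.24·716 + 58.64·1384 + 52.04·264 = 135603.06.
Real growth = 135603.06/96909.76 − 1 = 0.3993.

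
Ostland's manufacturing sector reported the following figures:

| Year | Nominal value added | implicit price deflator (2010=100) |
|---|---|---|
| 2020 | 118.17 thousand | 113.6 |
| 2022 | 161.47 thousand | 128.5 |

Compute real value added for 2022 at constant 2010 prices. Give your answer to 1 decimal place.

125.7 thousand

Real value added = Nominal / (implicit price deflator/100) = 161.47 / 1.285 = 125.66.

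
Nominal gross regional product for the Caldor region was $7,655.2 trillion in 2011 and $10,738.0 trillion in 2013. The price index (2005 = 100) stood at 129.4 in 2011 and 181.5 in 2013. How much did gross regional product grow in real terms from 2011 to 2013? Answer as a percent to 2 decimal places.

Deflate each year: 2011 → 7655.2/1.294 = 5915.92; 2013 → 10738.0/1.815 = 5916.25.
So real gross regional product changed by 5916.25/5915.92 − 1 = 0.0001, i.e. 0.01%.

0.01%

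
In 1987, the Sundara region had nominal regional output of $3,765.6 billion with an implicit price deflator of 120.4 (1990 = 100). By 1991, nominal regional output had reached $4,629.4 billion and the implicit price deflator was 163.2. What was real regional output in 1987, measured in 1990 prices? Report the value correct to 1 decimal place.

Real regional output = Nominal / (implicit price deflator/100) = 3765.6 / 1.204 = 3127.57.

$3,127.6 billion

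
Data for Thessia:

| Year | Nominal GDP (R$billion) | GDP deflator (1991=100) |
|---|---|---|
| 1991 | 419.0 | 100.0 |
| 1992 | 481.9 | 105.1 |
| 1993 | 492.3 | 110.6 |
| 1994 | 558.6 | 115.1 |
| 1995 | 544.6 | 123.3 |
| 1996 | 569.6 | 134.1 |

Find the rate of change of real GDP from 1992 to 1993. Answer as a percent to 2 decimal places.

-2.92%

Real GDP 1992 = 481.9/1.051 = 458.52.
Real GDP 1993 = 492.3/1.106 = 445.12.
Change = 445.12/458.52 − 1 = -0.0292.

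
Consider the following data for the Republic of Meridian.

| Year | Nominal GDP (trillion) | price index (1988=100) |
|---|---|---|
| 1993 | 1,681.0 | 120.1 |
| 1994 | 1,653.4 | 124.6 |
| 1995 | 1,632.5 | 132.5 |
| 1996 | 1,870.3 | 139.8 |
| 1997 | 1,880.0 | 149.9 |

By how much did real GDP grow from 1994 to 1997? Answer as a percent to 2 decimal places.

Real GDP 1994 = 1653.4/1.246 = 1326.97.
Real GDP 1997 = 1880.0/1.499 = 1254.17.
Change = 1254.17/1326.97 − 1 = -0.0549.

-5.49%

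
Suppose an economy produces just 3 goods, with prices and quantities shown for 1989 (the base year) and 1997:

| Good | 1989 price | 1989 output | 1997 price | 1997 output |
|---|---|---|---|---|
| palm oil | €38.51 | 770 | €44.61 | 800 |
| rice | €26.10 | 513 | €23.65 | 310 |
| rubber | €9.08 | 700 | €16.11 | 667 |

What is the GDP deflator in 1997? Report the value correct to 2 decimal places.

Nominal GDP 1997 = 44.61·800 + 23.65·310 + 16.11·667 = 53764.87.
Real GDP 1997 (at 1989 prices) = 38.51·800 + 26.10·310 + 9.08·667 = 44955.36.
Deflator = Nominal/Real × 100 = 53764.87/44955.36 × 100 = 119.596.

119.60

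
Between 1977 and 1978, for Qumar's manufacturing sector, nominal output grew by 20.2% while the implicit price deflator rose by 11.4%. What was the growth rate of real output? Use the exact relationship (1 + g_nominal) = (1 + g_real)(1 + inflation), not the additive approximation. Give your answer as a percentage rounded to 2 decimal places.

7.90%

(1 + g_nom) = (1 + g_real)(1 + π), so g_real = 1.2020 / 1.1140 − 1 = 0.07899.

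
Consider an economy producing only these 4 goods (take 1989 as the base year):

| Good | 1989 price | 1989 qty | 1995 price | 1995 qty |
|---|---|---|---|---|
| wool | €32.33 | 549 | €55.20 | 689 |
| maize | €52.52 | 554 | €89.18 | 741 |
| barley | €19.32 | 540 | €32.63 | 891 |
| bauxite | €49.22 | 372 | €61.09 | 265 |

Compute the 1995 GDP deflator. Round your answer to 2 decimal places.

Nominal GDP 1995 = 55.20·689 + 89.18·741 + 32.63·891 + 61.09·265 = 149377.36.
Real GDP 1995 (at 1989 prices) = 32.33·689 + 52.52·741 + 19.32·891 + 49.22·265 = 91450.11.
Deflator = Nominal/Real × 100 = 149377.36/91450.11 × 100 = 163.343.

163.34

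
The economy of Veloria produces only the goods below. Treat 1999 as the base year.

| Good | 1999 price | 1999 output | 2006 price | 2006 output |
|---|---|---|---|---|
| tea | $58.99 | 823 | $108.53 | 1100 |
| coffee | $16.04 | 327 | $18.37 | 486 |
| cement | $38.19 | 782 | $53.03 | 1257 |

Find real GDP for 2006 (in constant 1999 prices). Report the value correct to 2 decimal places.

$120689.27

Real GDP 2006 = Σ (p_1999 × q_2006) = 58.99·1100 + 16.04·486 + 38.19·1257 = 120689.27.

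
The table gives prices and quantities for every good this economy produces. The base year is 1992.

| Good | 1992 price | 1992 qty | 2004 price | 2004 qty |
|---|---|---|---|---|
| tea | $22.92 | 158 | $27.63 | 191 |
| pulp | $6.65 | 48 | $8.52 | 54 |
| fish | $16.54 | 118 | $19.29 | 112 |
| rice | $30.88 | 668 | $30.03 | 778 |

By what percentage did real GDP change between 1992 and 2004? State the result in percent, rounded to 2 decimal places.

15.44%

Real GDP 1992 = Nominal GDP 1992 = 22.92·158 + 6.65·48 + 16.54·118 + 30.88·668 = 26520.12.
Real GDP 2004 (at 1992 prices) = 22.92·191 + 6.65·54 + 16.54·112 + 30.88·778 = 30613.94.
Real growth = 30613.94/26520.12 − 1 = 0.1544.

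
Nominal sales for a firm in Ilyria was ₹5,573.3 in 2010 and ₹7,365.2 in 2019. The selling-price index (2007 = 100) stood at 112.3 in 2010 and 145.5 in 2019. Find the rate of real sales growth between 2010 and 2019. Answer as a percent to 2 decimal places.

Deflate each year: 2010 → 5573.3/1.123 = 4962.87; 2019 → 7365.2/1.455 = 5061.99.
So real sales changed by 5061.99/4962.87 − 1 = 0.0200, i.e. 2.00%.

2.00%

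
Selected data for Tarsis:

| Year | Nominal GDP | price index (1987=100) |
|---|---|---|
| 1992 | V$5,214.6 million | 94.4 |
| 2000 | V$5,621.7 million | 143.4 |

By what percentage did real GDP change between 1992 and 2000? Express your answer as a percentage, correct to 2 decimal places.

Deflate each year: 1992 → 5214.6/0.944 = 5523.94; 2000 → 5621.7/1.434 = 3920.29.
So real GDP changed by 3920.29/5523.94 − 1 = -0.2903, i.e. -29.03%.

-29.03%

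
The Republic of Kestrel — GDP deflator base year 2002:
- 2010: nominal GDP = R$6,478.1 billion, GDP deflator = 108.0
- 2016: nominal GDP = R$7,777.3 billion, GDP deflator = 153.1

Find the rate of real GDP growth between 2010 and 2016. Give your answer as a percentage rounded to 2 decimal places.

Real GDP 2010 = 6478.1 / 1.080 = 5998.24.
Real GDP 2016 = 7777.3 / 1.531 = 5079.88.
Real growth = 5079.88 / 5998.24 − 1 = -0.1531.

-15.31%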